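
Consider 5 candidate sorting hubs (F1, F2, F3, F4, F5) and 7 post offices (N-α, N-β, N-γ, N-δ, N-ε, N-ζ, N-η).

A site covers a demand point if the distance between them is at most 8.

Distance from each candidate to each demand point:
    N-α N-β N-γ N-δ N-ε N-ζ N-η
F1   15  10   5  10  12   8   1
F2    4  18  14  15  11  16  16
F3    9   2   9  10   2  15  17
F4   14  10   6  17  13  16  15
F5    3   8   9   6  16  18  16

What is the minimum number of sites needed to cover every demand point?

Coverage sets (demand points within 8 of each site):
  F1: {N-γ, N-ζ, N-η}
  F2: {N-α}
  F3: {N-β, N-ε}
  F4: {N-γ}
  F5: {N-α, N-β, N-δ}
No 2 sites suffice: every size-2 union leaves at least one demand point uncovered.
But {F1, F3, F5} covers everything, so the minimum is 3.

3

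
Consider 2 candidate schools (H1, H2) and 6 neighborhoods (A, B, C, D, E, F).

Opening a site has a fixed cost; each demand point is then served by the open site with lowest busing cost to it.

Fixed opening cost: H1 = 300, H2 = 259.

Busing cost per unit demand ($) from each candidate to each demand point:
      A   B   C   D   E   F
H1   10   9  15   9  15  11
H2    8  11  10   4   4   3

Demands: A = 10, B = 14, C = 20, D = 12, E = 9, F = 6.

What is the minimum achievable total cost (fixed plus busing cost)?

795

Open {H2}: assign each demand point to its cheapest open site.
  A→H2 10×8=80, B→H2 14×11=154, C→H2 20×10=200, D→H2 12×4=48, E→H2 9×4=36, F→H2 6×3=18
  busing cost 536, fixed 259 → total 795.
Compare {H1, H2}: busing cost 508 + fixed 559 = 1067.
Compare {H1}: busing cost 835 + fixed 300 = 1135.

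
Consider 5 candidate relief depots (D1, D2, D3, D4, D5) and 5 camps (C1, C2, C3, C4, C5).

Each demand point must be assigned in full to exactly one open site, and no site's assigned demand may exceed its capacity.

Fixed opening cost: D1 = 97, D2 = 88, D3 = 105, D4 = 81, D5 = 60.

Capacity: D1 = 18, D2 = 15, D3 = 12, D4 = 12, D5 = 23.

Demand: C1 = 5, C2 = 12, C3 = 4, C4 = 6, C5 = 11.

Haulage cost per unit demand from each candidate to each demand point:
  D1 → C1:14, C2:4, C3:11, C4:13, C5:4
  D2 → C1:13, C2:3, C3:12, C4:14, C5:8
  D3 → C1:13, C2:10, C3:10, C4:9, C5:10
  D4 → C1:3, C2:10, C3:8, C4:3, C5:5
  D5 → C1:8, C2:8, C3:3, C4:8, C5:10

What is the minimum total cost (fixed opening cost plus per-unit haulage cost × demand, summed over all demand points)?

Open {D2, D4, D5}; cheapest assignment that respects the capacities:
  D2 (cap 15, load 12): C2 — cost 12×3 = 36
  D4 (cap 12, load 11): C5 — cost 11×5 = 55
  D5 (cap 23, load 15): C1, C3, C4 — cost 5×8 + 4×3 + 6×8 = 100
  Shipping 191, fixed 229 → total 420.
  Any other capacity-feasible assignment to {D2, D4, D5} ships for at least 191.
Compare {D1, D2, D4}: its best feasible assignment gives total 423.
Compare {D1, D4, D5}: its best feasible assignment gives total 423.
Every other set of open sites that can feasibly serve all demand totals ≥ 423 even under its best assignment. Minimum: 420.

420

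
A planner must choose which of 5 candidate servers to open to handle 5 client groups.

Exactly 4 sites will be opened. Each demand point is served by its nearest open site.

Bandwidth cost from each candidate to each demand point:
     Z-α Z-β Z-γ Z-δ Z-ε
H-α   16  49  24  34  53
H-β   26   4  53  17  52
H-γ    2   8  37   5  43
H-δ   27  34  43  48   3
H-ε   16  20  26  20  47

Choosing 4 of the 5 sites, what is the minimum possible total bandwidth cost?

38

Open {H-α, H-β, H-γ, H-δ}.
  Z-α→H-γ 2, Z-β→H-β 4, Z-γ→H-α 24, Z-δ→H-γ 5, Z-ε→H-δ 3  ⇒ total 38.
Compare {H-β, H-γ, H-δ, H-ε}: total 40.
Compare {H-α, H-γ, H-δ, H-ε}: total 42.
No size-4 selection does better; minimum is 38.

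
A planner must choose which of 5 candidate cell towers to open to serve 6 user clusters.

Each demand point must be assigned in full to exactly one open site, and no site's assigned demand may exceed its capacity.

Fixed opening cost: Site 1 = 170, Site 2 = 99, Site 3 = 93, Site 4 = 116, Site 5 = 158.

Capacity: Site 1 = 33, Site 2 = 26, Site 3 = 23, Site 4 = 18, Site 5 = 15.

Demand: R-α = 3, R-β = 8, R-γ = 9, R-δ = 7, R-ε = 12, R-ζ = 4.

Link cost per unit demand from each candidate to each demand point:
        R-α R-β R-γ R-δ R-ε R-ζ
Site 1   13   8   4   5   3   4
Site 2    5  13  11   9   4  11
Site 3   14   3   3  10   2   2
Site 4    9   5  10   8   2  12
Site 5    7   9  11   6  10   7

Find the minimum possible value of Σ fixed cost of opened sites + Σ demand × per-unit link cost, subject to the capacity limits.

Open {Site 2, Site 3}; cheapest assignment that respects the capacities:
  Site 2 (cap 26, load 22): R-α, R-δ, R-ε — cost 3×5 + 7×9 + 12×4 = 126
  Site 3 (cap 23, load 21): R-β, R-γ, R-ζ — cost 8×3 + 9×3 + 4×2 = 59
  Shipping 185, fixed 192 → total 377.
  Any other capacity-feasible assignment to {Site 2, Site 3} ships for at least 185.
Compare {Site 1, Site 3}: its best feasible assignment gives total 432.
Compare {Site 2, Site 3, Site 4}: its best feasible assignment gives total 469.
Every other set of open sites that can feasibly serve all demand totals ≥ 432 even under its best assignment. Minimum: 377.

377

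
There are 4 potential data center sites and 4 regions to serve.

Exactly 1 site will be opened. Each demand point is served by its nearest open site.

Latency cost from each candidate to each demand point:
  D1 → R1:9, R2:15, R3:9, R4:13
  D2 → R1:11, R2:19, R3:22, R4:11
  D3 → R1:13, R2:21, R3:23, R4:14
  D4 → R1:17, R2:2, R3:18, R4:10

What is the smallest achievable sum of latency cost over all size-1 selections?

Open {D1}.
  R1→D1 9, R2→D1 15, R3→D1 9, R4→D1 13  ⇒ total 46.
Compare {D4}: total 47.
Compare {D2}: total 63.
No size-1 selection does better; minimum is 46.

46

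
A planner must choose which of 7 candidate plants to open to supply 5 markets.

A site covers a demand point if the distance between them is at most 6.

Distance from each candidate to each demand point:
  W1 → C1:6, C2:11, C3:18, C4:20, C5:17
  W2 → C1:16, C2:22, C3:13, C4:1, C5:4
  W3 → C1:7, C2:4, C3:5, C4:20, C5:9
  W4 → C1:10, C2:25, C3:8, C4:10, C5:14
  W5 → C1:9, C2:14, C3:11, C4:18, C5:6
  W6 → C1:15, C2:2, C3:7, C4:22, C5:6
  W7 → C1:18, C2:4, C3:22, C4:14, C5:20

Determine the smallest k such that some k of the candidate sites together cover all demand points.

Coverage sets (demand points within 6 of each site):
  W1: {C1}
  W2: {C4, C5}
  W3: {C2, C3}
  W4: {}
  W5: {C5}
  W6: {C2, C5}
  W7: {C2}
No 2 sites suffice: every size-2 union leaves at least one demand point uncovered.
But {W1, W2, W3} covers everything, so the minimum is 3.

3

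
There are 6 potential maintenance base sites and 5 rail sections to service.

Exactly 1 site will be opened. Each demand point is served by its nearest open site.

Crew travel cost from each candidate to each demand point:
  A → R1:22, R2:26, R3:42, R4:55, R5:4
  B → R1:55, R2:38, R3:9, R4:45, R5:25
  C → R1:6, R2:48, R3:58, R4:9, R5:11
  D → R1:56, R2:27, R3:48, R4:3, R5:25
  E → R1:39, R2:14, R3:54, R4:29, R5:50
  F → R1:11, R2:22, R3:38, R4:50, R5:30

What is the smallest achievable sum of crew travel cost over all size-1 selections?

132

Open {C}.
  R1→C 6, R2→C 48, R3→C 58, R4→C 9, R5→C 11  ⇒ total 132.
Compare {A}: total 149.
Compare {F}: total 151.
No size-1 selection does better; minimum is 132.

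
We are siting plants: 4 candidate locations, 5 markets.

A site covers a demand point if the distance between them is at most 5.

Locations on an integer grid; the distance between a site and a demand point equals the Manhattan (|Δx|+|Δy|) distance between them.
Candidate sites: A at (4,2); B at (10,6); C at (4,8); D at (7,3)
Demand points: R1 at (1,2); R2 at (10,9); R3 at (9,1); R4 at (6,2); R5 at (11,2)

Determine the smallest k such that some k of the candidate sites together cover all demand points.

3

Coverage sets (demand points within 5 of each site):
  A: {R1, R4}
  B: {R2, R5}
  C: {}
  D: {R3, R4, R5}
No 2 sites suffice: every size-2 union leaves at least one demand point uncovered.
But {A, B, D} covers everything, so the minimum is 3.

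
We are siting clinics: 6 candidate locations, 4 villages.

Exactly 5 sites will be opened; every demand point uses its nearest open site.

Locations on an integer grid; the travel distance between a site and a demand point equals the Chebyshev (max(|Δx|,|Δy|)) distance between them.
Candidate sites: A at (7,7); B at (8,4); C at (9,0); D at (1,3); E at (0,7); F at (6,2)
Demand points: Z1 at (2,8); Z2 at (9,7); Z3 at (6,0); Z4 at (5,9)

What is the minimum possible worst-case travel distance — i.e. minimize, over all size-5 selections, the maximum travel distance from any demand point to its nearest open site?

Open {A, B, C, E, F}.
  Farthest demand point is Z1 at travel distance 2 (to E); all others are ≤ 2.
With {A, B, D, E, F} the worst case is 2.
With {A, C, D, E, F} the worst case is 2.
No size-5 selection achieves below 2.

2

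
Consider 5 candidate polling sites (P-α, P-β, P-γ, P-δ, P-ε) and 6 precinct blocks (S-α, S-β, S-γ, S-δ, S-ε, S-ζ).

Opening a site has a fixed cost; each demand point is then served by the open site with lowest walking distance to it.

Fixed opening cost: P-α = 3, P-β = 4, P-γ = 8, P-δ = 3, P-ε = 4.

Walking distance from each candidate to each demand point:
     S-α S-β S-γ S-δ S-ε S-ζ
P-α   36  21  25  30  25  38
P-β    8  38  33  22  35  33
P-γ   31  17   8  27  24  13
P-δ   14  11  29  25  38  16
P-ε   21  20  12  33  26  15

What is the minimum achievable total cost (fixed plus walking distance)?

Open {P-β, P-γ, P-δ}: assign each demand point to its cheapest open site.
  S-α→P-β 8, S-β→P-δ 11, S-γ→P-γ 8, S-δ→P-β 22, S-ε→P-γ 24, S-ζ→P-γ 13
  walking distance 86, fixed 15 → total 101.
Compare {P-β, P-γ}: walking distance 92 + fixed 12 = 104.
Compare {P-α, P-β, P-γ, P-δ}: walking distance 86 + fixed 18 = 104.
Compare {P-β, P-δ, P-ε}: walking distance 94 + fixed 11 = 105.
All other subsets cost ≥ 104. Minimum total cost: 101.

101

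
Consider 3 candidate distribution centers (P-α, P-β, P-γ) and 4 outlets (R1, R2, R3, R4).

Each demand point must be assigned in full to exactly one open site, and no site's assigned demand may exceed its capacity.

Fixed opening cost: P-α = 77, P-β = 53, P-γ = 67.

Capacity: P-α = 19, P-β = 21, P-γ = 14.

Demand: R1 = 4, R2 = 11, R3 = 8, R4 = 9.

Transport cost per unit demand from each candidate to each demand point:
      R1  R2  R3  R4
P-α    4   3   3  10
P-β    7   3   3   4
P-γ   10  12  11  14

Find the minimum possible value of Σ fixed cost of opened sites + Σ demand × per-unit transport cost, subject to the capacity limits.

239

Open {P-α, P-β}; cheapest assignment that respects the capacities:
  P-α (cap 19, load 15): R1, R2 — cost 4×4 + 11×3 = 49
  P-β (cap 21, load 17): R3, R4 — cost 8×3 + 9×4 = 60
  Shipping 109, fixed 130 → total 239.
  Any other capacity-feasible assignment to {P-α, P-β} ships for at least 109.
Compare {P-α, P-β, P-γ}: its best feasible assignment gives total 306.
Compare {P-β, P-γ}: its best feasible assignment gives total 317.
Every other set of open sites that can feasibly serve all demand totals ≥ 306 even under its best assignment. Minimum: 239.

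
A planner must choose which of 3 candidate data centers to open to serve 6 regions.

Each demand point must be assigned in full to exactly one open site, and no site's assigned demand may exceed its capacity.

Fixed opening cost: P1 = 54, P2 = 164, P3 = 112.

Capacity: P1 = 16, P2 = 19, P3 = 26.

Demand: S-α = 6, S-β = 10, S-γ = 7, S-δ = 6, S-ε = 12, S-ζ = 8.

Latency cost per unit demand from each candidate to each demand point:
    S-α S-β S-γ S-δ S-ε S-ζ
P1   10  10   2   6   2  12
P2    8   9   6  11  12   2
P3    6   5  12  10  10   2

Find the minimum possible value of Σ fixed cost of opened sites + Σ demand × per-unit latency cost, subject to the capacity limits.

Open {P1, P2, P3}; cheapest assignment that respects the capacities:
  P1 (cap 16, load 12): S-ε — cost 12×2 = 24
  P2 (cap 19, load 15): S-γ, S-ζ — cost 7×6 + 8×2 = 58
  P3 (cap 26, load 22): S-α, S-β, S-δ — cost 6×6 + 10×5 + 6×10 = 146
  Shipping 228, fixed 330 → total 558.
  Any other capacity-feasible assignment to {P1, P2, P3} ships for at least 228.
Total demand is 49 and no other set of sites has combined capacity ≥ 49, so {P1, P2, P3} is the only feasible choice of open sites. Minimum: 558.

558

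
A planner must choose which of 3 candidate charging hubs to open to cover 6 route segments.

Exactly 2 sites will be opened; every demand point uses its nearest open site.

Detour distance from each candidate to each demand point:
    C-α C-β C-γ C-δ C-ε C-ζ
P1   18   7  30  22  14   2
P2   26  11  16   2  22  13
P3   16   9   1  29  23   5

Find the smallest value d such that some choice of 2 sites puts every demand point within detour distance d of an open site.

Open {P1, P2}.
  Farthest demand point is C-α at detour distance 18 (to P1); all others are ≤ 18.
With {P1, P3} the worst case is 22.
With {P2, P3} the worst case is 22.
No size-2 selection achieves below 18.

18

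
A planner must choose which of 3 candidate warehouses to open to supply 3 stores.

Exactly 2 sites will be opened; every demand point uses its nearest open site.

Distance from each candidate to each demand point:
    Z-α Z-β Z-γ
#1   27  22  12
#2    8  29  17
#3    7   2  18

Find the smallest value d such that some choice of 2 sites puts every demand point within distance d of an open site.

Open {#1, #3}.
  Farthest demand point is Z-γ at distance 12 (to #1); all others are ≤ 12.
With {#2, #3} the worst case is 17.
With {#1, #2} the worst case is 22.
No size-2 selection achieves below 12.

12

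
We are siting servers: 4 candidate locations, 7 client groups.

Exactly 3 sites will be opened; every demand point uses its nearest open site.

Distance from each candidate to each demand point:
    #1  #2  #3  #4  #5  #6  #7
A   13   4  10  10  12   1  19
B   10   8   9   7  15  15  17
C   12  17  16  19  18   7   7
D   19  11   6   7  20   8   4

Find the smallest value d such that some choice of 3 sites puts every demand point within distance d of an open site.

12

Open {A, B, C}.
  Farthest demand point is #5 at distance 12 (to A); all others are ≤ 12.
With {A, B, D} the worst case is 12.
With {A, C, D} the worst case is 12.
No size-3 selection achieves below 12.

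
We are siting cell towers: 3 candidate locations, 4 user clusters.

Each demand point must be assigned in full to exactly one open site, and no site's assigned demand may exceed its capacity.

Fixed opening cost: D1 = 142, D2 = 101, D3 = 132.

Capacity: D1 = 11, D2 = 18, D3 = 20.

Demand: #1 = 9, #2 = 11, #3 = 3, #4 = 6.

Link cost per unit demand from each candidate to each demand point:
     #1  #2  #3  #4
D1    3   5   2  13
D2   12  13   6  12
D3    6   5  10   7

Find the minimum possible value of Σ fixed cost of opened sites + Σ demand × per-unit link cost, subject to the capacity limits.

428

Open {D1, D3}; cheapest assignment that respects the capacities:
  D1 (cap 11, load 9): #1 — cost 9×3 = 27
  D3 (cap 20, load 20): #2, #3, #4 — cost 11×5 + 3×10 + 6×7 = 127
  Shipping 154, fixed 274 → total 428.
  Any other capacity-feasible assignment to {D1, D3} ships for at least 154.
Compare {D2, D3}: its best feasible assignment gives total 432.
Compare {D1, D2}: its best feasible assignment gives total 496.
Every other set of open sites that can feasibly serve all demand totals ≥ 432 even under its best assignment. Minimum: 428.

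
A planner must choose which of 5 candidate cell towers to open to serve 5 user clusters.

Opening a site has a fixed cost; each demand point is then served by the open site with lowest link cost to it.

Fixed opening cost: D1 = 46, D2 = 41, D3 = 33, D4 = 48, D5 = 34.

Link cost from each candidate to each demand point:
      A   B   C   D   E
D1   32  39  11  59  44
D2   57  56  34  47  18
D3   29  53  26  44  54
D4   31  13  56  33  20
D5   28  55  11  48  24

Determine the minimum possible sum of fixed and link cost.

Open {D4, D5}: assign each demand point to its cheapest open site.
  A→D5 28, B→D4 13, C→D5 11, D→D4 33, E→D4 20
  link cost 105, fixed 82 → total 187.
Compare {D5}: link cost 166 + fixed 34 = 200.
Compare {D4}: link cost 153 + fixed 48 = 201.
Compare {D1, D4}: link cost 108 + fixed 94 = 202.
All other subsets cost ≥ 200. Minimum total cost: 187.

187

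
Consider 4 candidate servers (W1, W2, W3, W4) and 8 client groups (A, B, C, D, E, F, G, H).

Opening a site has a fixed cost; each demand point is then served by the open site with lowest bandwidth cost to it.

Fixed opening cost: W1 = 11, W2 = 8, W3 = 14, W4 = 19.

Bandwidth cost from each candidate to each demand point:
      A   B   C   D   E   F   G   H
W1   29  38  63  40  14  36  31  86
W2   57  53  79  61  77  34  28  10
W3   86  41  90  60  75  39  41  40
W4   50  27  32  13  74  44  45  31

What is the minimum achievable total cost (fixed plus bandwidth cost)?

Open {W1, W2, W4}: assign each demand point to its cheapest open site.
  A→W1 29, B→W4 27, C→W4 32, D→W4 13, E→W1 14, F→W2 34, G→W2 28, H→W2 10
  bandwidth cost 187, fixed 38 → total 225.
Compare {W1, W2, W3, W4}: bandwidth cost 187 + fixed 52 = 239.
Compare {W1, W4}: bandwidth cost 213 + fixed 30 = 243.
Compare {W1, W3, W4}: bandwidth cost 213 + fixed 44 = 257.
All other subsets cost ≥ 239. Minimum total cost: 225.

225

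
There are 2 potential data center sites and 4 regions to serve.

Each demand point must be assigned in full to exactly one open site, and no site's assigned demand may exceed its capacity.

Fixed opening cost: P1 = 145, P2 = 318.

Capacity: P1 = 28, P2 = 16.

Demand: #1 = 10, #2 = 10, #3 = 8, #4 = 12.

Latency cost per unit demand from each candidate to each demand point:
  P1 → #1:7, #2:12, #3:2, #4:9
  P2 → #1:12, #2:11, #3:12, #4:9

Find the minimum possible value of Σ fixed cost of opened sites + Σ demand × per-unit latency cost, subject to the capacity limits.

777

Open {P1, P2}; cheapest assignment that respects the capacities:
  P1 (cap 28, load 28): #1, #2, #3 — cost 10×7 + 10×12 + 8×2 = 206
  P2 (cap 16, load 12): #4 — cost 12×9 = 108
  Shipping 314, fixed 463 → total 777.
  Any other capacity-feasible assignment to {P1, P2} ships for at least 314.
Total demand is 40 and no other set of sites has combined capacity ≥ 40, so {P1, P2} is the only feasible choice of open sites. Minimum: 777.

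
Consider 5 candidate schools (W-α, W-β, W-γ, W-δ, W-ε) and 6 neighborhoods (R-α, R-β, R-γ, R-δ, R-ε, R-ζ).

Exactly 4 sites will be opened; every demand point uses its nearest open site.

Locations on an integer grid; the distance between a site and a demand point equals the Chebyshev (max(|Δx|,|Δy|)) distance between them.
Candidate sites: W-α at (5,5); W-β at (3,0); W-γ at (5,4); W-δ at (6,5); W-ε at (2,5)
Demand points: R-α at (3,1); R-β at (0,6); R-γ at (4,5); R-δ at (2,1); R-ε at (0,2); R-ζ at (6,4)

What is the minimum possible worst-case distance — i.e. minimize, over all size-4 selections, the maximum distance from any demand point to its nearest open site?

3

Open {W-α, W-β, W-γ, W-ε}.
  Farthest demand point is R-ε at distance 3 (to W-β); all others are ≤ 3.
With {W-α, W-β, W-δ, W-ε} the worst case is 3.
With {W-α, W-γ, W-δ, W-ε} the worst case is 3.
No size-4 selection achieves below 3.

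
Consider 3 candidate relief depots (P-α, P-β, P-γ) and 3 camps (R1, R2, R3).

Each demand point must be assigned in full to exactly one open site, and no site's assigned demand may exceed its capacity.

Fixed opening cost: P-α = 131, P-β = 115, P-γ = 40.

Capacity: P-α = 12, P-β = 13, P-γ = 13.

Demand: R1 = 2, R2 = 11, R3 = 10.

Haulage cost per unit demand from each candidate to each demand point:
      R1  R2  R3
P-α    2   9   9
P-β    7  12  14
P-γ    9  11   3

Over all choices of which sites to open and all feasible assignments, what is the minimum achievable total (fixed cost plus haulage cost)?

318

Open {P-α, P-γ}; cheapest assignment that respects the capacities:
  P-α (cap 12, load 11): R2 — cost 11×9 = 99
  P-γ (cap 13, load 12): R1, R3 — cost 2×9 + 10×3 = 48
  Shipping 147, fixed 171 → total 318.
  Any other capacity-feasible assignment to {P-α, P-γ} ships for at least 147.
Compare {P-β, P-γ}: its best feasible assignment gives total 331.
Compare {P-α, P-β, P-γ}: its best feasible assignment gives total 429.
Every other set of open sites that can feasibly serve all demand totals ≥ 331 even under its best assignment. Minimum: 318.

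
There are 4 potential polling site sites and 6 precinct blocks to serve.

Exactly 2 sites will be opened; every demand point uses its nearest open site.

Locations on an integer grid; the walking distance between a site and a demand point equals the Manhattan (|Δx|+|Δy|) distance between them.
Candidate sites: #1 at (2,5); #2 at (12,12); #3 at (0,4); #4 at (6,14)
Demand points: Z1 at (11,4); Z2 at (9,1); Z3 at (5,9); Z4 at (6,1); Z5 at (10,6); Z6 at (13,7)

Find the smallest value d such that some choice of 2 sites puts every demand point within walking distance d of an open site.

11

Open {#1, #2}.
  Farthest demand point is Z2 at walking distance 11 (to #1); all others are ≤ 11.
With {#2, #3} the worst case is 12.
With {#1, #3} the worst case is 13.
No size-2 selection achieves below 11.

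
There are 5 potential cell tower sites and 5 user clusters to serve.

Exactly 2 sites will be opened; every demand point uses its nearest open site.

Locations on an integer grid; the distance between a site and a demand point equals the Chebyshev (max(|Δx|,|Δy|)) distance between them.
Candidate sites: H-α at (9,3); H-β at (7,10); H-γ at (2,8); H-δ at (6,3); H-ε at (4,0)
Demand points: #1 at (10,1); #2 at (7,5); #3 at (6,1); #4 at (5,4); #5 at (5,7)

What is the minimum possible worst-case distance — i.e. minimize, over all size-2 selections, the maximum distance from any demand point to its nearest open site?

Open {H-α, H-β}.
  Farthest demand point is #4 at distance 4 (to H-α); all others are ≤ 4.
With {H-α, H-γ} the worst case is 4.
With {H-α, H-δ} the worst case is 4.
No size-2 selection achieves below 4.

4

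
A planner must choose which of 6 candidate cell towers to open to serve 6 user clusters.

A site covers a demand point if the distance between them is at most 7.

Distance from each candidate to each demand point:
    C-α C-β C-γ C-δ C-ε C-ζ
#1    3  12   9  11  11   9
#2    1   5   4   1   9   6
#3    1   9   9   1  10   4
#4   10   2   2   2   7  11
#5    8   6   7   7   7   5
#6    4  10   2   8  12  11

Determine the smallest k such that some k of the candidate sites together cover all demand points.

2

Coverage sets (demand points within 7 of each site):
  #1: {C-α}
  #2: {C-α, C-β, C-γ, C-δ, C-ζ}
  #3: {C-α, C-δ, C-ζ}
  #4: {C-β, C-γ, C-δ, C-ε}
  #5: {C-β, C-γ, C-δ, C-ε, C-ζ}
  #6: {C-α, C-γ}
No single site covers all 6 demand points.
But {#1, #5} covers everything, so the minimum is 2.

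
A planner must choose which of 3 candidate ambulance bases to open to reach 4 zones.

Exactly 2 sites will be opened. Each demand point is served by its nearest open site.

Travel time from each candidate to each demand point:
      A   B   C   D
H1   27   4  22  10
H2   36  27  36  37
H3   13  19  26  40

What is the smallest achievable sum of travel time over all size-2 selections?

Open {H1, H3}.
  A→H3 13, B→H1 4, C→H1 22, D→H1 10  ⇒ total 49.
Compare {H1, H2}: total 63.
Compare {H2, H3}: total 95.

49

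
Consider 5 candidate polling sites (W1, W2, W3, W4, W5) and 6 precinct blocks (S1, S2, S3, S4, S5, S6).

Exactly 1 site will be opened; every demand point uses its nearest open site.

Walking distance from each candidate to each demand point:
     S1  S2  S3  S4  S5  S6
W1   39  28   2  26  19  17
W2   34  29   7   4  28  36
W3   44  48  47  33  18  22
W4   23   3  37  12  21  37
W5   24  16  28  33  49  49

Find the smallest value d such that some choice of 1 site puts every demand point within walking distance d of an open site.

Open {W2}.
  Farthest demand point is S6 at walking distance 36 (to W2); all others are ≤ 36.
With {W4} the worst case is 37.
With {W1} the worst case is 39.
No size-1 selection achieves below 36.

36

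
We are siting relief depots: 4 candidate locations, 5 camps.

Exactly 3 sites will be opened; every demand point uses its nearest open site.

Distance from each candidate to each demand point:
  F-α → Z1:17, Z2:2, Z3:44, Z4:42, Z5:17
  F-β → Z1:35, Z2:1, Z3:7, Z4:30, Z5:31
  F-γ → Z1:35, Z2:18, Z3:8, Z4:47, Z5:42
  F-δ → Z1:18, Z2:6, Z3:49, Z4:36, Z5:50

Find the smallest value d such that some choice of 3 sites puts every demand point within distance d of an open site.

30

Open {F-α, F-β, F-γ}.
  Farthest demand point is Z4 at distance 30 (to F-β); all others are ≤ 30.
With {F-α, F-β, F-δ} the worst case is 30.
With {F-β, F-γ, F-δ} the worst case is 31.
No size-3 selection achieves below 30.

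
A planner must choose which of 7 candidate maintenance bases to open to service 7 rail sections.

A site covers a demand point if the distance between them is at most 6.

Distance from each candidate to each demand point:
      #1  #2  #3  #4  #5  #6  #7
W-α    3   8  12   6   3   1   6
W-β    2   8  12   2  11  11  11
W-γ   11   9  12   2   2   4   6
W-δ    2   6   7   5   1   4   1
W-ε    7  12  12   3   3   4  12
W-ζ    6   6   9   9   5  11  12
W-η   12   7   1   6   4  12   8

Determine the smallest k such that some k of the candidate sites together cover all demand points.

2

Coverage sets (demand points within 6 of each site):
  W-α: {#1, #4, #5, #6, #7}
  W-β: {#1, #4}
  W-γ: {#4, #5, #6, #7}
  W-δ: {#1, #2, #4, #5, #6, #7}
  W-ε: {#4, #5, #6}
  W-ζ: {#1, #2, #5}
  W-η: {#3, #4, #5}
No single site covers all 7 demand points.
But {W-δ, W-η} covers everything, so the minimum is 2.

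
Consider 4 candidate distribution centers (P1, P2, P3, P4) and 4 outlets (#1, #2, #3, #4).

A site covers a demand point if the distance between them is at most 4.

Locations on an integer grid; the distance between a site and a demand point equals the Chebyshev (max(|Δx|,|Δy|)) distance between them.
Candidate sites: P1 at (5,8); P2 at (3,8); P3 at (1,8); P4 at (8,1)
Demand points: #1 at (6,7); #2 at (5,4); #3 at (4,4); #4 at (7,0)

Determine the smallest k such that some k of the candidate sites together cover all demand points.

Coverage sets (demand points within 4 of each site):
  P1: {#1, #2, #3}
  P2: {#1, #2, #3}
  P3: {#2, #3}
  P4: {#2, #3, #4}
No single site covers all 4 demand points.
But {P1, P4} covers everything, so the minimum is 2.

2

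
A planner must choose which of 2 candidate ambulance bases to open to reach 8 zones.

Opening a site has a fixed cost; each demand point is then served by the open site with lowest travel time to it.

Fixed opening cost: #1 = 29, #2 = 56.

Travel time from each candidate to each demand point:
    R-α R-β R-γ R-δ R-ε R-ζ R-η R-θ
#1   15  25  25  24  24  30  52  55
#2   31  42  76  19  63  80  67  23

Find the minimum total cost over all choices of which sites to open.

Open {#1}: assign each demand point to its cheapest open site.
  R-α→#1 15, R-β→#1 25, R-γ→#1 25, R-δ→#1 24, R-ε→#1 24, R-ζ→#1 30, R-η→#1 52, R-θ→#1 55
  travel time 250, fixed 29 → total 279.
Compare {#1, #2}: travel time 213 + fixed 85 = 298.
Compare {#2}: travel time 401 + fixed 56 = 457.

279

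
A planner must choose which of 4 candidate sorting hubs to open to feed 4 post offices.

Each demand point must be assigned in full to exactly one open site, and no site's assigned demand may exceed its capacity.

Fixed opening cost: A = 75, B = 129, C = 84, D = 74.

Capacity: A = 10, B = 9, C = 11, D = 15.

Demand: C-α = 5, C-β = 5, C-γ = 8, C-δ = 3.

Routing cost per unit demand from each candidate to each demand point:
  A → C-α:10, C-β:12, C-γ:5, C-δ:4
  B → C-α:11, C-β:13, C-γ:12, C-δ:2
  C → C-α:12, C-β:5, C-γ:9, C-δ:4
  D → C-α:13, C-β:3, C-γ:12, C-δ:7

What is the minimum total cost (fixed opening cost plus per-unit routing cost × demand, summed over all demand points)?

Open {A, D}; cheapest assignment that respects the capacities:
  A (cap 10, load 8): C-γ — cost 8×5 = 40
  D (cap 15, load 13): C-α, C-β, C-δ — cost 5×13 + 5×3 + 3×7 = 101
  Shipping 141, fixed 149 → total 290.
  Any other capacity-feasible assignment to {A, D} ships for at least 141.
Compare {C, D}: its best feasible assignment gives total 322.
Compare {A, C}: its best feasible assignment gives total 353.
Every other set of open sites that can feasibly serve all demand totals ≥ 322 even under its best assignment. Minimum: 290.

290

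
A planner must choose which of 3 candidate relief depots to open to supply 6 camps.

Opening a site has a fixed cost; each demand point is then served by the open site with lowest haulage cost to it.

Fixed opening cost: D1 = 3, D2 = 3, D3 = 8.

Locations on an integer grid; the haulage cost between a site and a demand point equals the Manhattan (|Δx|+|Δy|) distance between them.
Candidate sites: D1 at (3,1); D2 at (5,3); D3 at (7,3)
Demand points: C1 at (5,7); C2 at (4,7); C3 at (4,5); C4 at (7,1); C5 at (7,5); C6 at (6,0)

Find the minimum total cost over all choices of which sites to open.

Open {D2}: assign each demand point to its cheapest open site.
  C1→D2 4, C2→D2 5, C3→D2 3, C4→D2 4, C5→D2 4, C6→D2 4
  haulage cost 24, fixed 3 → total 27.
Compare {D1, D2}: haulage cost 24 + fixed 6 = 30.
Compare {D2, D3}: haulage cost 20 + fixed 11 = 31.
Compare {D3}: haulage cost 26 + fixed 8 = 34.
All other subsets cost ≥ 30. Minimum total cost: 27.

27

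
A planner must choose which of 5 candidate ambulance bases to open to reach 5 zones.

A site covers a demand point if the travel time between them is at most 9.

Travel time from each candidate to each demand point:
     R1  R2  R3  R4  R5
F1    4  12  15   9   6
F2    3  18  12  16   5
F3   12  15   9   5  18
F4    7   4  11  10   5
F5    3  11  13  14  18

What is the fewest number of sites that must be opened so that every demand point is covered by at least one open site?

Coverage sets (demand points within 9 of each site):
  F1: {R1, R4, R5}
  F2: {R1, R5}
  F3: {R3, R4}
  F4: {R1, R2, R5}
  F5: {R1}
No single site covers all 5 demand points.
But {F3, F4} covers everything, so the minimum is 2.

2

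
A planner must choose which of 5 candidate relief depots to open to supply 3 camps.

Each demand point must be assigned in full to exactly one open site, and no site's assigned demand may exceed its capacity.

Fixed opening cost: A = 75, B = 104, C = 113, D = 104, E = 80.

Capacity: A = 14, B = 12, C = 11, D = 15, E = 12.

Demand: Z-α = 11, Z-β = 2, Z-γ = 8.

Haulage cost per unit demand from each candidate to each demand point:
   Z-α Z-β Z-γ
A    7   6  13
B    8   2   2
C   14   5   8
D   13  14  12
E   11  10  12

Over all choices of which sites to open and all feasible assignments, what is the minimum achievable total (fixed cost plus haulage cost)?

Open {A, B}; cheapest assignment that respects the capacities:
  A (cap 14, load 11): Z-α — cost 11×7 = 77
  B (cap 12, load 10): Z-β, Z-γ — cost 2×2 + 8×2 = 20
  Shipping 97, fixed 179 → total 276.
  Any other capacity-feasible assignment to {A, B} ships for at least 97.
Compare {B, E}: its best feasible assignment gives total 325.
Compare {A, C}: its best feasible assignment gives total 339.
Every other set of open sites that can feasibly serve all demand totals ≥ 325 even under its best assignment. Minimum: 276.

276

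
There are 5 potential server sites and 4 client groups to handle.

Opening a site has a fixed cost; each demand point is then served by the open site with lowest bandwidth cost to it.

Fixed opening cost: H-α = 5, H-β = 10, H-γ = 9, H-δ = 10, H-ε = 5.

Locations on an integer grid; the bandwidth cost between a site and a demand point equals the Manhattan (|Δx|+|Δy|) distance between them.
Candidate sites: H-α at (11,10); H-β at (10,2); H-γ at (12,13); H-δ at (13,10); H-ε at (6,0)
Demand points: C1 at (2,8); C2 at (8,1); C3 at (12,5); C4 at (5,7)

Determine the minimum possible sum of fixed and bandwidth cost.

38

Open {H-α, H-ε}: assign each demand point to its cheapest open site.
  C1→H-α 11, C2→H-ε 3, C3→H-α 6, C4→H-ε 8
  bandwidth cost 28, fixed 10 → total 38.
Compare {H-ε}: bandwidth cost 34 + fixed 5 = 39.
Compare {H-β}: bandwidth cost 32 + fixed 10 = 42.
Compare {H-α}: bandwidth cost 38 + fixed 5 = 43.
All other subsets cost ≥ 39. Minimum total cost: 38.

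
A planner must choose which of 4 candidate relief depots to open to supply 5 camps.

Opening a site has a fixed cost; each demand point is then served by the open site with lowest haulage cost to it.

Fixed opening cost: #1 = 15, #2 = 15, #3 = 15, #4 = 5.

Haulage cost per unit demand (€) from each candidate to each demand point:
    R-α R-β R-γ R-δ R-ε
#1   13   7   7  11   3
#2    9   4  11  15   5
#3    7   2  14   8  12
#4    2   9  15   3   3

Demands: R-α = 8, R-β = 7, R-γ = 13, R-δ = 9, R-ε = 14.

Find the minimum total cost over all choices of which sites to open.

225

Open {#1, #3, #4}: assign each demand point to its cheapest open site.
  R-α→#4 8×2=16, R-β→#3 7×2=14, R-γ→#1 13×7=91, R-δ→#4 9×3=27, R-ε→#1 14×3=42
  haulage cost 190, fixed 35 → total 225.
Compare {#1, #2, #4}: haulage cost 204 + fixed 35 = 239.
Compare {#1, #2, #3, #4}: haulage cost 190 + fixed 50 = 240.
Compare {#1, #4}: haulage cost 225 + fixed 20 = 245.
All other subsets cost ≥ 239. Minimum total cost: 225.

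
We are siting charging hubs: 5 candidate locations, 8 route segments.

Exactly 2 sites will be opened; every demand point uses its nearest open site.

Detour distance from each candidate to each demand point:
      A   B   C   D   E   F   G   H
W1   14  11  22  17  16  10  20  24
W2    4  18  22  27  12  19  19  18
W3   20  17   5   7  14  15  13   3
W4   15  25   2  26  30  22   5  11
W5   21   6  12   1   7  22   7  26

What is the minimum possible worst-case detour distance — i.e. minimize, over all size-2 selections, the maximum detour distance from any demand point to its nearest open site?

Open {W1, W3}.
  Farthest demand point is A at detour distance 14 (to W1); all others are ≤ 14.
With {W1, W4} the worst case is 17.
With {W2, W3} the worst case is 17.
No size-2 selection achieves below 14.

14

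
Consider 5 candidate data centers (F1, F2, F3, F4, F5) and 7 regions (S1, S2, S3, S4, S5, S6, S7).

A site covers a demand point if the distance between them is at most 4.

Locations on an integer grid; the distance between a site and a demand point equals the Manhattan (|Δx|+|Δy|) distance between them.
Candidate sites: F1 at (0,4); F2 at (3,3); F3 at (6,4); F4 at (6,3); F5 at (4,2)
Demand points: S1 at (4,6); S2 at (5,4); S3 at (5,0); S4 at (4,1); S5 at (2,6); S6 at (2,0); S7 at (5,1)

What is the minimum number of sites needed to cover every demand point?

2

Coverage sets (demand points within 4 of each site):
  F1: {S5}
  F2: {S1, S2, S4, S5, S6, S7}
  F3: {S1, S2, S7}
  F4: {S2, S3, S4, S7}
  F5: {S1, S2, S3, S4, S6, S7}
No single site covers all 7 demand points.
But {F1, F5} covers everything, so the minimum is 2.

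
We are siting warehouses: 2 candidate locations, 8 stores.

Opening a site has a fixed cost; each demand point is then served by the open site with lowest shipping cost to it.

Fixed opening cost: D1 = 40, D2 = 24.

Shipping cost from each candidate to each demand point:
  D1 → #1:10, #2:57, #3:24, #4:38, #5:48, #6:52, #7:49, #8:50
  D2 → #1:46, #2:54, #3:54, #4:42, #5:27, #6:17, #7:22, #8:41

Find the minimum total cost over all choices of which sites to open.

Open {D1, D2}: assign each demand point to its cheapest open site.
  #1→D1 10, #2→D2 54, #3→D1 24, #4→D1 38, #5→D2 27, #6→D2 17, #7→D2 22, #8→D2 41
  shipping cost 233, fixed 64 → total 297.
Compare {D2}: shipping cost 303 + fixed 24 = 327.
Compare {D1}: shipping cost 328 + fixed 40 = 368.

297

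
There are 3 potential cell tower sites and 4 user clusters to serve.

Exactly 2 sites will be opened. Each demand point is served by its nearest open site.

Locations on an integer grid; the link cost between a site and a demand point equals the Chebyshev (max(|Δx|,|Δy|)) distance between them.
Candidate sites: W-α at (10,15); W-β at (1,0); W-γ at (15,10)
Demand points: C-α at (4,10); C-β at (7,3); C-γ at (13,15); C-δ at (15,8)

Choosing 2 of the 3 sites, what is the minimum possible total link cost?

19

Open {W-α, W-γ}.
  C-α→W-α 6, C-β→W-γ 8, C-γ→W-α 3, C-δ→W-γ 2  ⇒ total 19.
Compare {W-α, W-β}: total 22.
Compare {W-β, W-γ}: total 23.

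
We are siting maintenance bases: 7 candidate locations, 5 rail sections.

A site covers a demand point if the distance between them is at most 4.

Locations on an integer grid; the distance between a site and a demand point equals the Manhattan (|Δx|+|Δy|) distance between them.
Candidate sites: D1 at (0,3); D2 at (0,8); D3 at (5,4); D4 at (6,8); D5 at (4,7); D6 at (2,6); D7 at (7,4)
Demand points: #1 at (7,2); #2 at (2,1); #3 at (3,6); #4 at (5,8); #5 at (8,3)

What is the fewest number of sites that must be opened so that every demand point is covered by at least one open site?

2

Coverage sets (demand points within 4 of each site):
  D1: {#2}
  D2: {}
  D3: {#1, #3, #4, #5}
  D4: {#4}
  D5: {#3, #4}
  D6: {#3}
  D7: {#1, #5}
No single site covers all 5 demand points.
But {D1, D3} covers everything, so the minimum is 2.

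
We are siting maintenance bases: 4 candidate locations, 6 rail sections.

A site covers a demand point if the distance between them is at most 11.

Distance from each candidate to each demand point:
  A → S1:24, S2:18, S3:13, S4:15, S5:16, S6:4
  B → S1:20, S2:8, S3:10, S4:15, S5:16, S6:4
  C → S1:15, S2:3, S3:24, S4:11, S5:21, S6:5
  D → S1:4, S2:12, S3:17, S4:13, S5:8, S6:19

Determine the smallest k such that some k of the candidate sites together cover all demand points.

Coverage sets (demand points within 11 of each site):
  A: {S6}
  B: {S2, S3, S6}
  C: {S2, S4, S6}
  D: {S1, S5}
No 2 sites suffice: every size-2 union leaves at least one demand point uncovered.
But {B, C, D} covers everything, so the minimum is 3.

3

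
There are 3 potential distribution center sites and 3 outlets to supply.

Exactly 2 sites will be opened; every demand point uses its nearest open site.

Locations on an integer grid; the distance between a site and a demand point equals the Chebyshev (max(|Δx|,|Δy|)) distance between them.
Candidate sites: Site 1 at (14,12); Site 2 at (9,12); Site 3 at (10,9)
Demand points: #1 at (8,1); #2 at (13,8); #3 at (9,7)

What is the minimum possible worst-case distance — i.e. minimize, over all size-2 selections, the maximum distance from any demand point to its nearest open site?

8

Open {Site 1, Site 3}.
  Farthest demand point is #1 at distance 8 (to Site 3); all others are ≤ 8.
With {Site 2, Site 3} the worst case is 8.
With {Site 1, Site 2} the worst case is 11.
No size-2 selection achieves below 8.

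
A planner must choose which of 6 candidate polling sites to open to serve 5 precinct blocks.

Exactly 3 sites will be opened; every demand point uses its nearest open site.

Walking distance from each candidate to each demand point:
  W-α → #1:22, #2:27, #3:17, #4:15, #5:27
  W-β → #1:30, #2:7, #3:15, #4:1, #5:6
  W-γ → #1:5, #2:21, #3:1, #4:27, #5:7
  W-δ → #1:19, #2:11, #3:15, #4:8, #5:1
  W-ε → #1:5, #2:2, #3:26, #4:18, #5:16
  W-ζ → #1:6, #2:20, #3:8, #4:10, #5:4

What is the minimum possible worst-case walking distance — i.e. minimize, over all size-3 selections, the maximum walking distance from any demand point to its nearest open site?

6

Open {W-β, W-γ, W-ε}.
  Farthest demand point is #5 at walking distance 6 (to W-β); all others are ≤ 6.
With {W-α, W-β, W-γ} the worst case is 7.
With {W-β, W-γ, W-δ} the worst case is 7.
No size-3 selection achieves below 6.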